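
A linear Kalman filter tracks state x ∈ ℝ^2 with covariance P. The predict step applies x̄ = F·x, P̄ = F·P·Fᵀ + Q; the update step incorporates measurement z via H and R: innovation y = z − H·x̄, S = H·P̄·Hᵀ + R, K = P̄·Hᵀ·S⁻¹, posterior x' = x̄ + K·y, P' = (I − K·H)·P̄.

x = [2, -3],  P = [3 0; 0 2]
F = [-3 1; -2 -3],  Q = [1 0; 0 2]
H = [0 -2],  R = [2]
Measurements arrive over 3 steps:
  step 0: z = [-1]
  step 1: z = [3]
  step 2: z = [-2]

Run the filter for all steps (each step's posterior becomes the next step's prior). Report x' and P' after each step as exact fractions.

step 0: x' = [-693/65, 37/65], P' = [1662/65 12/65; 12/65 32/65]
step 1: x' = [50924/14485, -4071/2897], P' = [286547/14485 1992/2897; 1992/2897 1442/2897]
step 2: x' = [-6395245/911207, 2678353/2733621], P' = [16074910/911207 589124/911207; 589124/911207 1359568/2733621]

step 0: x̄ = F·x = [-9, 5]
step 0: P̄ = F·P·Fᵀ + Q = [30 12; 12 32]
step 0: y = z − H·x̄ = [9]
step 0: S = H·P̄·Hᵀ + R = [130]
step 0: K = P̄·Hᵀ·S⁻¹ = [-12/65; -32/65]
step 0: x' = x̄ + K·y = [-693/65, 37/65]
step 0: P' = (I − K·H)·P̄ = [1662/65 12/65; 12/65 32/65]
step 1: x̄ = F·x = [2116/65, 255/13]
step 1: P̄ = F·P·Fᵀ + Q = [14983/65 1992/13; 1992/13 1442/13]
step 1: y = z − H·x̄ = [549/13]
step 1: S = H·P̄·Hᵀ + R = [5794/13]
step 1: K = P̄·Hᵀ·S⁻¹ = [-1992/2897; -1442/2897]
step 1: x' = x̄ + K·y = [50924/14485, -4071/2897]
step 1: P' = (I − K·H)·P̄ = [286547/14485 1992/2897; 1992/2897 1442/2897]
step 2: x̄ = F·x = [-173127/14485, -40783/14485]
step 2: P̄ = F·P·Fᵀ + Q = [2540858/14485 1767372/14485; 1767372/14485 1359568/14485]
step 2: y = z − H·x̄ = [-110536/14485]
step 2: S = H·P̄·Hᵀ + R = [5467242/14485]
step 2: K = P̄·Hᵀ·S⁻¹ = [-589124/911207; -1359568/2733621]
step 2: x' = x̄ + K·y = [-6395245/911207, 2678353/2733621]
step 2: P' = (I − K·H)·P̄ = [16074910/911207 589124/911207; 589124/911207 1359568/2733621]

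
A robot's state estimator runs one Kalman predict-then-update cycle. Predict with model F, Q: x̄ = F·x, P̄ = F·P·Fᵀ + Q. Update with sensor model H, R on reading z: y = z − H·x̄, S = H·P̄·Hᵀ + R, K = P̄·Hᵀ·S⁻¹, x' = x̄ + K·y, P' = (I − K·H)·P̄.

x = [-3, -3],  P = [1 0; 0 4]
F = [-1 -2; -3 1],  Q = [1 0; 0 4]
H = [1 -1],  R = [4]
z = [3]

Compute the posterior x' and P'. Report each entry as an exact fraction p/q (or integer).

x' = [9, 6]
P' = [353/49 261/49; 261/49 349/49]

x̄ = F·x = [9, 6]
P̄ = F·P·Fᵀ + Q = [18 -5; -5 17]
y = z − H·x̄ = [0]
S = H·P̄·Hᵀ + R = [49]
K = P̄·Hᵀ·S⁻¹ = [23/49; -22/49]
x' = x̄ + K·y = [9, 6]
P' = (I − K·H)·P̄ = [353/49 261/49; 261/49 349/49]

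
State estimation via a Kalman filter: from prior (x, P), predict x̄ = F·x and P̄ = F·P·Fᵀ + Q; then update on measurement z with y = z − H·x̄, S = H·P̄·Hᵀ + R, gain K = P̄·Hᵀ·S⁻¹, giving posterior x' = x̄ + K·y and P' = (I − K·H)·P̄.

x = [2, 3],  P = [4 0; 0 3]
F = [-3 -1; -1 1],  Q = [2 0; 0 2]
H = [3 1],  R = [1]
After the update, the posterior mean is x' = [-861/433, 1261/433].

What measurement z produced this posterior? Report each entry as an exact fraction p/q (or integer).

z = [-3]

x̄ = F·x = [-9, 1]
P̄ = F·P·Fᵀ + Q = [41 9; 9 9]
S = H·P̄·Hᵀ + R = [433]
K = P̄·Hᵀ·S⁻¹ = [132/433; 36/433]
x' − x̄ = [3036/433, 828/433] = K·y
y = (KᵀK)⁻¹·Kᵀ·(x' − x̄) = [23]
z = y + H·x̄ = [23] + [-26] = [-3]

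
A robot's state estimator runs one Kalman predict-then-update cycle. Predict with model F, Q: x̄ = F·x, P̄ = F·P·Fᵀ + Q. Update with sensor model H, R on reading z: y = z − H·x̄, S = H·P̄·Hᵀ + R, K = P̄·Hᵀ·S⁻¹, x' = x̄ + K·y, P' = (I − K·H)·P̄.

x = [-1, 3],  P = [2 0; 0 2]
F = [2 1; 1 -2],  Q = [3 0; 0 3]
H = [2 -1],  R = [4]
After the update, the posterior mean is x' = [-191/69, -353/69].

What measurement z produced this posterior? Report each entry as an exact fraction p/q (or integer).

z = [-1]

x̄ = F·x = [1, -7]
P̄ = F·P·Fᵀ + Q = [13 0; 0 13]
S = H·P̄·Hᵀ + R = [69]
K = P̄·Hᵀ·S⁻¹ = [26/69; -13/69]
x' − x̄ = [-260/69, 130/69] = K·y
y = (KᵀK)⁻¹·Kᵀ·(x' − x̄) = [-10]
z = y + H·x̄ = [-10] + [9] = [-1]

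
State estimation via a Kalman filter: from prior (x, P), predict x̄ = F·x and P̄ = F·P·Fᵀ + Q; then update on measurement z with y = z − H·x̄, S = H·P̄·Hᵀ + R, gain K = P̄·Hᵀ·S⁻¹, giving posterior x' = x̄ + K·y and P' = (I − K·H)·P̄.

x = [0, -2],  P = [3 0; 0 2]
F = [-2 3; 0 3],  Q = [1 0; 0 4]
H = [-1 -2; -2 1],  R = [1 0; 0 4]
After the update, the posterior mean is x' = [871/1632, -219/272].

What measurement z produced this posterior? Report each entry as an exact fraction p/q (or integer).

z = [1, -2]

x̄ = F·x = [-6, -6]
P̄ = F·P·Fᵀ + Q = [31 18; 18 22]
S = H·P̄·Hᵀ + R = [192 72; 72 78]
K = P̄·Hᵀ·S⁻¹ = [-343/1632 -151/408; -319/816 37/204]
x' − x̄ = [10663/1632, 1413/272] = K·y
y = (KᵀK)⁻¹·Kᵀ·(x' − x̄) = [-17, -8]
z = y + H·x̄ = [-17, -8] + [18, 6] = [1, -2]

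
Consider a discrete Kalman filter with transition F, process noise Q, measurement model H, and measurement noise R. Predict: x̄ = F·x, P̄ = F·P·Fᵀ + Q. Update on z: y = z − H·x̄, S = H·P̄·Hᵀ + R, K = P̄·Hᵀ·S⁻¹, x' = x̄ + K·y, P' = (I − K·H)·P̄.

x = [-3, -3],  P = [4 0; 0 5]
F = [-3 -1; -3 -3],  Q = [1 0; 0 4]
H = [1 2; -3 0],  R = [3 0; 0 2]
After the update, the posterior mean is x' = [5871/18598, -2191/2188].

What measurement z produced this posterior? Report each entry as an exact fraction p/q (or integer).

z = [-2, -1]

x̄ = F·x = [12, 18]
P̄ = F·P·Fᵀ + Q = [42 51; 51 85]
S = H·P̄·Hᵀ + R = [589 -432; -432 380]
K = P̄·Hᵀ·S⁻¹ = [72/9299 -6003/18598; 263/547 315/2188]
x' − x̄ = [-217305/18598, -41575/2188] = K·y
y = (KᵀK)⁻¹·Kᵀ·(x' − x̄) = [-50, 35]
z = y + H·x̄ = [-50, 35] + [48, -36] = [-2, -1]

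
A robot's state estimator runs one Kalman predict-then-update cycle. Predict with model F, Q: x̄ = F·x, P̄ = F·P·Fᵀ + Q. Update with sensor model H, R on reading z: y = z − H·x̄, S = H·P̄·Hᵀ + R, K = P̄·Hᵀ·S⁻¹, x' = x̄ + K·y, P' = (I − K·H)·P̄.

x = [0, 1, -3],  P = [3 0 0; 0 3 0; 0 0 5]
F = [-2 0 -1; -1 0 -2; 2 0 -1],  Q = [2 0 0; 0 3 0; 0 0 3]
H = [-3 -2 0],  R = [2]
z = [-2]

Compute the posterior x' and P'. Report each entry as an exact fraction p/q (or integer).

x̄ = F·x = [3, 6, 3]
P̄ = F·P·Fᵀ + Q = [19 16 -7; 16 26 4; -7 4 20]
y = z − H·x̄ = [19]
S = H·P̄·Hᵀ + R = [469]
K = P̄·Hᵀ·S⁻¹ = [-89/469; -100/469; 13/469]
x' = x̄ + K·y = [-284/469, 914/469, 1654/469]
P' = (I − K·H)·P̄ = [990/469 -1396/469 -2126/469; -1396/469 2194/469 3176/469; -2126/469 3176/469 9211/469]

x' = [-284/469, 914/469, 1654/469]
P' = [990/469 -1396/469 -2126/469; -1396/469 2194/469 3176/469; -2126/469 3176/469 9211/469]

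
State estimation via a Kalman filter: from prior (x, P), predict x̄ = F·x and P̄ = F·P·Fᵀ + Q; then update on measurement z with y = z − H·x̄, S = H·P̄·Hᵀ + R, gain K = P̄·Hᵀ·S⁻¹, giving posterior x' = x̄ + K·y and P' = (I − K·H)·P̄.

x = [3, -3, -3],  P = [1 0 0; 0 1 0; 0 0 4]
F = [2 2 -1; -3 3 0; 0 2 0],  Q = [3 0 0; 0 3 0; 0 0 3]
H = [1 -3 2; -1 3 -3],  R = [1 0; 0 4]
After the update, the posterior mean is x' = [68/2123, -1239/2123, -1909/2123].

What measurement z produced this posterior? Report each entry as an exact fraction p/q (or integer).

z = [-1, -2]

x̄ = F·x = [3, -18, -6]
P̄ = F·P·Fᵀ + Q = [15 0 4; 0 21 6; 4 6 7]
S = H·P̄·Hᵀ + R = [177 -176; -176 187]
K = P̄·Hᵀ·S⁻¹ = [-41/193 -731/2123; -147/193 -1011/2123; -112/193 -1239/2123]
x' − x̄ = [-6301/2123, 36975/2123, 10829/2123] = K·y
y = (KᵀK)⁻¹·Kᵀ·(x' − x̄) = [-46, 37]
z = y + H·x̄ = [-46, 37] + [45, -39] = [-1, -2]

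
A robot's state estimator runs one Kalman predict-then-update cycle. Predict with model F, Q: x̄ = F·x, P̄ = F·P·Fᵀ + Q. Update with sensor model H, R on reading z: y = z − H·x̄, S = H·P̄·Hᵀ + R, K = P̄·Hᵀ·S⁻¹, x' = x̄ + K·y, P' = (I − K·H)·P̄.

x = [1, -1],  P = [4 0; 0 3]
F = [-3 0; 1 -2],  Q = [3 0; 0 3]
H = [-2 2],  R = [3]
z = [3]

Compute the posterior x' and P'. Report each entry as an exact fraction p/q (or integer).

x̄ = F·x = [-3, 3]
P̄ = F·P·Fᵀ + Q = [39 -12; -12 19]
y = z − H·x̄ = [-9]
S = H·P̄·Hᵀ + R = [331]
K = P̄·Hᵀ·S⁻¹ = [-102/331; 62/331]
x' = x̄ + K·y = [-75/331, 435/331]
P' = (I − K·H)·P̄ = [2505/331 2352/331; 2352/331 2445/331]

x' = [-75/331, 435/331]
P' = [2505/331 2352/331; 2352/331 2445/331]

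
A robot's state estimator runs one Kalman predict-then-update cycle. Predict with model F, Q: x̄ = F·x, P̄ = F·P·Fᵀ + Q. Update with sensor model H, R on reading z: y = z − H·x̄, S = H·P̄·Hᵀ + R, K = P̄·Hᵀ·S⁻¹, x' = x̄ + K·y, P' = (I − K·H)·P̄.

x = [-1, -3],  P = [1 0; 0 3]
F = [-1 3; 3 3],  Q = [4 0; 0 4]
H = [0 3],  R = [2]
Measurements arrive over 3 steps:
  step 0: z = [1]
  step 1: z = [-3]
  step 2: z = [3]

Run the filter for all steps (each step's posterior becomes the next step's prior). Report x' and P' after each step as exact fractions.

step 0: x' = [-116/181, 48/181], P' = [3200/181 24/181; 24/181 40/181]
step 1: x' = [191024/136603, -136626/136603], P' = [1067508/136603 -9096/136603; -9096/136603 30316/136603]
step 2: x' = [-201145058/46320553, 46347144/46320553], P' = [364910836/46320553 -2984256/46320553; -2984256/46320553 10263100/46320553]

step 0: x̄ = F·x = [-8, -12]
step 0: P̄ = F·P·Fᵀ + Q = [32 24; 24 40]
step 0: y = z − H·x̄ = [37]
step 0: S = H·P̄·Hᵀ + R = [362]
step 0: K = P̄·Hᵀ·S⁻¹ = [36/181; 60/181]
step 0: x' = x̄ + K·y = [-116/181, 48/181]
step 0: P' = (I − K·H)·P̄ = [3200/181 24/181; 24/181 40/181]
step 1: x̄ = F·x = [260/181, -204/181]
step 1: P̄ = F·P·Fᵀ + Q = [4140/181 -9096/181; -9096/181 30316/181]
step 1: y = z − H·x̄ = [69/181]
step 1: S = H·P̄·Hᵀ + R = [273206/181]
step 1: K = P̄·Hᵀ·S⁻¹ = [-13644/136603; 45474/136603]
step 1: x' = x̄ + K·y = [191024/136603, -136626/136603]
step 1: P' = (I − K·H)·P̄ = [1067508/136603 -9096/136603; -9096/136603 30316/136603]
step 2: x̄ = F·x = [-600902/136603, 163194/136603]
step 2: P̄ = F·P·Fᵀ + Q = [1941340/136603 -2984256/136603; -2984256/136603 10263100/136603]
step 2: y = z − H·x̄ = [-79773/136603]
step 2: S = H·P̄·Hᵀ + R = [92641106/136603]
step 2: K = P̄·Hᵀ·S⁻¹ = [-4476384/46320553; 15394650/46320553]
step 2: x' = x̄ + K·y = [-201145058/46320553, 46347144/46320553]
step 2: P' = (I − K·H)·P̄ = [364910836/46320553 -2984256/46320553; -2984256/46320553 10263100/46320553]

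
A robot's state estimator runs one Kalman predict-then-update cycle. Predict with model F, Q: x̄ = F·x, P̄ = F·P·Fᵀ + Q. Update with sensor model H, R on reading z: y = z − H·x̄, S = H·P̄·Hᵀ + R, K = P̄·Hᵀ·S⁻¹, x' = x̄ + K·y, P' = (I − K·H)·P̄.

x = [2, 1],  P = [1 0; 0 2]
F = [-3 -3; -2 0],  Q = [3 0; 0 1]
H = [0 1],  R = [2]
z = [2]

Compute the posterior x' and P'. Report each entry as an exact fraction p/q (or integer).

x' = [-27/7, 2/7]
P' = [174/7 12/7; 12/7 10/7]

x̄ = F·x = [-9, -4]
P̄ = F·P·Fᵀ + Q = [30 6; 6 5]
y = z − H·x̄ = [6]
S = H·P̄·Hᵀ + R = [7]
K = P̄·Hᵀ·S⁻¹ = [6/7; 5/7]
x' = x̄ + K·y = [-27/7, 2/7]
P' = (I − K·H)·P̄ = [174/7 12/7; 12/7 10/7]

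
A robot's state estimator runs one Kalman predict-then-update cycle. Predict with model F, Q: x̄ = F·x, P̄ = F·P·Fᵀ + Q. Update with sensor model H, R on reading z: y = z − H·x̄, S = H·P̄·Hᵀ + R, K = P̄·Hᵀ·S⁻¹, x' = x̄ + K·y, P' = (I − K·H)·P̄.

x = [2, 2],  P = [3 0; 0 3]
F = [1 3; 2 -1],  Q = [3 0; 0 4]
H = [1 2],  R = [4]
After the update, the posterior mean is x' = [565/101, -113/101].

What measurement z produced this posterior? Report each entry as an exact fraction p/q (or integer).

x̄ = F·x = [8, 2]
P̄ = F·P·Fᵀ + Q = [33 -3; -3 19]
S = H·P̄·Hᵀ + R = [101]
K = P̄·Hᵀ·S⁻¹ = [27/101; 35/101]
x' − x̄ = [-243/101, -315/101] = K·y
y = (KᵀK)⁻¹·Kᵀ·(x' − x̄) = [-9]
z = y + H·x̄ = [-9] + [12] = [3]

z = [3]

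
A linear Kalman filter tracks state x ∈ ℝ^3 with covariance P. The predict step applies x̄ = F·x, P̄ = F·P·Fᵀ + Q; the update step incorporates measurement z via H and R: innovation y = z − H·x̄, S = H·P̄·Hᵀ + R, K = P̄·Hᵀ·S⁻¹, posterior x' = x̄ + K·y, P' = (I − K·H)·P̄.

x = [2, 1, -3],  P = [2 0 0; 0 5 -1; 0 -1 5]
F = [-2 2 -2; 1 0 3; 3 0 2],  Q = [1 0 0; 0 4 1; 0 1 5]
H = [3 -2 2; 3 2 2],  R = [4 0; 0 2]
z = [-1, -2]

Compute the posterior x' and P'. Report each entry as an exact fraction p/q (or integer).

x̄ = F·x = [4, -7, 0]
P̄ = F·P·Fᵀ + Q = [57 -40 -36; -40 51 37; -36 37 43]
y = z − H·x̄ = [-27, 0]
S = H·P̄·Hᵀ + R = [645 49; 49 275]
K = P̄·Hᵀ·S⁻¹ = [24147/87487 1742/87487; -21722/87487 21686/87487; -14474/87487 19122/87487]
x' = x̄ + K·y = [-302021/87487, -25915/87487, 390798/87487]
P' = (I − K·H)·P̄ = [631348/87487 -23276/87487 -922004/87487; -23276/87487 32565/87487 24035/87487; -922004/87487 24035/87487 1378093/87487]

x' = [-302021/87487, -25915/87487, 390798/87487]
P' = [631348/87487 -23276/87487 -922004/87487; -23276/87487 32565/87487 24035/87487; -922004/87487 24035/87487 1378093/87487]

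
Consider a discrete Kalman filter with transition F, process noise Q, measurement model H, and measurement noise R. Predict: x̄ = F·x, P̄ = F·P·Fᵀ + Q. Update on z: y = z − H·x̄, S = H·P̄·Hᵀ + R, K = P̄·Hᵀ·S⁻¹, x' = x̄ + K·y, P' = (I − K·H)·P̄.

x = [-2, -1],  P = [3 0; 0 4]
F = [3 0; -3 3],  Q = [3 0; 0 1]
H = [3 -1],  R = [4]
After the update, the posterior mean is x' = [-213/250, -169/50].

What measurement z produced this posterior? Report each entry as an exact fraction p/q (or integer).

x̄ = F·x = [-6, 3]
P̄ = F·P·Fᵀ + Q = [30 -27; -27 64]
S = H·P̄·Hᵀ + R = [500]
K = P̄·Hᵀ·S⁻¹ = [117/500; -29/100]
x' − x̄ = [1287/250, -319/50] = K·y
y = (KᵀK)⁻¹·Kᵀ·(x' − x̄) = [22]
z = y + H·x̄ = [22] + [-21] = [1]

z = [1]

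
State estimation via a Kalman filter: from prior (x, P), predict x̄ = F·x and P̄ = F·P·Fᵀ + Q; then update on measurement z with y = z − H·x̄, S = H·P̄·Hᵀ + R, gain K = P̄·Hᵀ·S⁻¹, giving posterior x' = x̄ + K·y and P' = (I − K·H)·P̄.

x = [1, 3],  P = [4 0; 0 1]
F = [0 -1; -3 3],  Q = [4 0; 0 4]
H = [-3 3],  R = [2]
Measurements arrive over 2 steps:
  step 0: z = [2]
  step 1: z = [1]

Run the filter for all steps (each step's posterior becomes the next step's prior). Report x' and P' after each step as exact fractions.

step 0: x̄ = F·x = [-3, 6]
step 0: P̄ = F·P·Fᵀ + Q = [5 -3; -3 49]
step 0: y = z − H·x̄ = [-25]
step 0: S = H·P̄·Hᵀ + R = [542]
step 0: K = P̄·Hᵀ·S⁻¹ = [-12/271; 78/271]
step 0: x' = x̄ + K·y = [-513/271, -324/271]
step 0: P' = (I − K·H)·P̄ = [1067/271 1059/271; 1059/271 1111/271]
step 1: x̄ = F·x = [324/271, 567/271]
step 1: P̄ = F·P·Fᵀ + Q = [2195/271 -156/271; -156/271 1624/271]
step 1: y = z − H·x̄ = [-458/271]
step 1: S = H·P̄·Hᵀ + R = [37721/271]
step 1: K = P̄·Hᵀ·S⁻¹ = [-7053/37721; 5340/37721]
step 1: x' = x̄ + K·y = [57018/37721, 69897/37721]
step 1: P' = (I − K·H)·P̄ = [121966/37721 117264/37721; 117264/37721 120824/37721]

step 0: x' = [-513/271, -324/271], P' = [1067/271 1059/271; 1059/271 1111/271]
step 1: x' = [57018/37721, 69897/37721], P' = [121966/37721 117264/37721; 117264/37721 120824/37721]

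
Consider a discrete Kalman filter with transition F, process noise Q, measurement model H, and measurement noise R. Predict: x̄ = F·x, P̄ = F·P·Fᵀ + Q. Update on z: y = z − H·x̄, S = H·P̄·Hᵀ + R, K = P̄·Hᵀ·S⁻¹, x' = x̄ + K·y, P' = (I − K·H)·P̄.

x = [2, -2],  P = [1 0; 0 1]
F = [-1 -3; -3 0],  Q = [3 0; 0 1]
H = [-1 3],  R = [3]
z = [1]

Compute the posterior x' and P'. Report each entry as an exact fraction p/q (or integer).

x̄ = F·x = [4, -6]
P̄ = F·P·Fᵀ + Q = [13 3; 3 10]
y = z − H·x̄ = [23]
S = H·P̄·Hᵀ + R = [88]
K = P̄·Hᵀ·S⁻¹ = [-1/22; 27/88]
x' = x̄ + K·y = [65/22, 93/88]
P' = (I − K·H)·P̄ = [141/11 93/22; 93/22 151/88]

x' = [65/22, 93/88]
P' = [141/11 93/22; 93/22 151/88]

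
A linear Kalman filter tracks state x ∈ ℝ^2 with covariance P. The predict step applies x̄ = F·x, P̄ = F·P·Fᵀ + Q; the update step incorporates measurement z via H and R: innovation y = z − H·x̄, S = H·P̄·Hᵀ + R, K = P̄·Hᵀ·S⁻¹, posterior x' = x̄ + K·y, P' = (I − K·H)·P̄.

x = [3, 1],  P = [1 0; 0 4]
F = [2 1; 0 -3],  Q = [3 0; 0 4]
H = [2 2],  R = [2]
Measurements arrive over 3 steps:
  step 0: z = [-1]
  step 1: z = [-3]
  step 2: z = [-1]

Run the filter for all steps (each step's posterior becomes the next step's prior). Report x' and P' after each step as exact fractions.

step 0: x̄ = F·x = [7, -3]
step 0: P̄ = F·P·Fᵀ + Q = [11 -12; -12 40]
step 0: y = z − H·x̄ = [-9]
step 0: S = H·P̄·Hᵀ + R = [110]
step 0: K = P̄·Hᵀ·S⁻¹ = [-1/55; 28/55]
step 0: x' = x̄ + K·y = [394/55, -417/55]
step 0: P' = (I − K·H)·P̄ = [603/55 -604/55; -604/55 632/55]
step 1: x̄ = F·x = [371/55, 1251/55]
step 1: P̄ = F·P·Fᵀ + Q = [793/55 1728/55; 1728/55 5908/55]
step 1: y = z − H·x̄ = [-3409/55]
step 1: S = H·P̄·Hᵀ + R = [40738/55]
step 1: K = P̄·Hᵀ·S⁻¹ = [2521/20369; 7636/20369]
step 1: x' = x̄ + K·y = [-18858/20369, -9991/20369]
step 1: P' = (I − K·H)·P̄ = [62577/20369 -60056/20369; -60056/20369 67692/20369]
step 2: x̄ = F·x = [-47707/20369, 29973/20369]
step 2: P̄ = F·P·Fᵀ + Q = [138883/20369 157260/20369; 157260/20369 690704/20369]
step 2: y = z − H·x̄ = [15099/20369]
step 2: S = H·P̄·Hᵀ + R = [4617166/20369]
step 2: K = P̄·Hᵀ·S⁻¹ = [296143/2308583; 847964/2308583]
step 2: x' = x̄ + K·y = [-5187496/2308583, 4025655/2308583]
step 2: P' = (I − K·H)·P̄ = [7129539/2308583 -6833396/2308583; -6833396/2308583 7681360/2308583]

step 0: x' = [394/55, -417/55], P' = [603/55 -604/55; -604/55 632/55]
step 1: x' = [-18858/20369, -9991/20369], P' = [62577/20369 -60056/20369; -60056/20369 67692/20369]
step 2: x' = [-5187496/2308583, 4025655/2308583], P' = [7129539/2308583 -6833396/2308583; -6833396/2308583 7681360/2308583]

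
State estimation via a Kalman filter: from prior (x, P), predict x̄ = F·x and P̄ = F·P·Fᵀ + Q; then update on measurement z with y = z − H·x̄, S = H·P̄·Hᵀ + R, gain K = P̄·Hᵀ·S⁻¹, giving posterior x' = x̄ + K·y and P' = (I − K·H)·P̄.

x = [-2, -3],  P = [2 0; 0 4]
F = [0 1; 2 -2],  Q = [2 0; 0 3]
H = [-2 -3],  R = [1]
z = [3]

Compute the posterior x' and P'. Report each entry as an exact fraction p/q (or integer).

x' = [-120/43, 149/172]
P' = [222/43 -149/43; -149/43 419/172]

x̄ = F·x = [-3, 2]
P̄ = F·P·Fᵀ + Q = [6 -8; -8 27]
y = z − H·x̄ = [3]
S = H·P̄·Hᵀ + R = [172]
K = P̄·Hᵀ·S⁻¹ = [3/43; -65/172]
x' = x̄ + K·y = [-120/43, 149/172]
P' = (I − K·H)·P̄ = [222/43 -149/43; -149/43 419/172]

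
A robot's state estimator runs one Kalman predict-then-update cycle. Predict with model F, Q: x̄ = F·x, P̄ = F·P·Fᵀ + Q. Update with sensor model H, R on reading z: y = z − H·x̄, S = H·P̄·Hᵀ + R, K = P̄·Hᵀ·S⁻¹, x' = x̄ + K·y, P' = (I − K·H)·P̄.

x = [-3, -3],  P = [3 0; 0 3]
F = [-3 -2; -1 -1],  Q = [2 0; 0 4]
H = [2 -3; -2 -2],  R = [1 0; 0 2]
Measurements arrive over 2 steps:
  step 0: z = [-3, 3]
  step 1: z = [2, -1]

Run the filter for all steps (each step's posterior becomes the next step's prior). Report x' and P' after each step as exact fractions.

step 0: x' = [-13395/9487, 297/9487], P' = [2076/9487 755/9487; 755/9487 1120/9487]
step 1: x' = [1369779/1629625, -1520889/11407375], P' = [344211/1629625 124257/1629625; 124257/1629625 1328988/11407375]

step 0: x̄ = F·x = [15, 6]
step 0: P̄ = F·P·Fᵀ + Q = [41 15; 15 10]
step 0: y = z − H·x̄ = [-15, 45]
step 0: S = H·P̄·Hᵀ + R = [75 -74; -74 326]
step 0: K = P̄·Hᵀ·S⁻¹ = [1887/9487 -2831/9487; -1850/9487 -1875/9487]
step 0: x' = x̄ + K·y = [-13395/9487, 297/9487]
step 0: P' = (I − K·H)·P̄ = [2076/9487 755/9487; 755/9487 1120/9487]
step 1: x̄ = F·x = [747/179, 13098/9487]
step 1: P̄ = F·P·Fᵀ + Q = [966/179 231/179; 231/179 42654/9487]
step 1: y = z − H·x̄ = [-20914/9487, 95891/9487]
step 1: S = H·P̄·Hᵀ + R = [451249/9487 75618/9487; 75618/9487 492326/9487]
step 1: K = P̄·Hᵀ·S⁻¹ = [315651/1629625 -468468/1629625; -2247366/11407375 -2198787/11407375]
step 1: x' = x̄ + K·y = [1369779/1629625, -1520889/11407375]
step 1: P' = (I − K·H)·P̄ = [344211/1629625 124257/1629625; 124257/1629625 1328988/11407375]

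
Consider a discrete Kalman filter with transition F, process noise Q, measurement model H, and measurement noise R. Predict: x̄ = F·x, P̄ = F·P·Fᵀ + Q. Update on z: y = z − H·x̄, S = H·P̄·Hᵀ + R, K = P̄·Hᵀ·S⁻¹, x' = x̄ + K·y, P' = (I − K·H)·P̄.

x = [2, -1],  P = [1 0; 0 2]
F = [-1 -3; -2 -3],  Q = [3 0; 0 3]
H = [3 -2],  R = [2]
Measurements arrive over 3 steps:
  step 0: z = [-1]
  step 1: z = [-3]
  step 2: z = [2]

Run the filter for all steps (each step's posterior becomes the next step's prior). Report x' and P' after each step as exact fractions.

step 0: x' = [-8/5, -2], P' = [161/15 47/3; 47/3 70/3]
step 1: x' = [-27/17, -63/68], P' = [37198/629 55016/629; 55016/629 326653/2516]
step 2: x' = [949964/170131, 1255000/170131], P' = [138448850/1871441 204859546/1871441; 204859546/1871441 304001930/1871441]

step 0: x̄ = F·x = [1, -1]
step 0: P̄ = F·P·Fᵀ + Q = [22 20; 20 25]
step 0: y = z − H·x̄ = [-6]
step 0: S = H·P̄·Hᵀ + R = [60]
step 0: K = P̄·Hᵀ·S⁻¹ = [13/30; 1/6]
step 0: x' = x̄ + K·y = [-8/5, -2]
step 0: P' = (I − K·H)·P̄ = [161/15 47/3; 47/3 70/3]
step 1: x̄ = F·x = [38/5, 46/5]
step 1: P̄ = F·P·Fᵀ + Q = [4766/15 5587/15; 5587/15 6659/15]
step 1: y = z − H·x̄ = [-37/5]
step 1: S = H·P̄·Hᵀ + R = [2516/15]
step 1: K = P̄·Hᵀ·S⁻¹ = [781/629; 3443/2516]
step 1: x' = x̄ + K·y = [-27/17, -63/68]
step 1: P' = (I − K·H)·P̄ = [37198/629 55016/629; 55016/629 326653/2516]
step 2: x̄ = F·x = [297/68, 405/68]
step 2: P̄ = F·P·Fᵀ + Q = [4416601/2516 5218037/2516; 5218037/2516 6183361/2516]
step 2: y = z − H·x̄ = [55/68]
step 2: S = H·P̄·Hᵀ + R = [1871441/2516]
step 2: K = P̄·Hᵀ·S⁻¹ = [2813729/1871441; 3287389/1871441]
step 2: x' = x̄ + K·y = [949964/170131, 1255000/170131]
step 2: P' = (I − K·H)·P̄ = [138448850/1871441 204859546/1871441; 204859546/1871441 304001930/1871441]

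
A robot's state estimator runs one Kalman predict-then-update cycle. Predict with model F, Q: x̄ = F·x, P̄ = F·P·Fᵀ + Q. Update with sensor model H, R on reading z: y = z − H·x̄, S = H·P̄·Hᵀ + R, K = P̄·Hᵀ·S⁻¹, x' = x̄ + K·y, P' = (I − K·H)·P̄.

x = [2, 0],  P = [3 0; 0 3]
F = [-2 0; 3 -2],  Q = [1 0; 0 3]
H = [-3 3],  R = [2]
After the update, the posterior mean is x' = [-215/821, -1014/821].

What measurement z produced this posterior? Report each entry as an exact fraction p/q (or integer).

z = [-3]

x̄ = F·x = [-4, 6]
P̄ = F·P·Fᵀ + Q = [13 -18; -18 42]
S = H·P̄·Hᵀ + R = [821]
K = P̄·Hᵀ·S⁻¹ = [-93/821; 180/821]
x' − x̄ = [3069/821, -5940/821] = K·y
y = (KᵀK)⁻¹·Kᵀ·(x' − x̄) = [-33]
z = y + H·x̄ = [-33] + [30] = [-3]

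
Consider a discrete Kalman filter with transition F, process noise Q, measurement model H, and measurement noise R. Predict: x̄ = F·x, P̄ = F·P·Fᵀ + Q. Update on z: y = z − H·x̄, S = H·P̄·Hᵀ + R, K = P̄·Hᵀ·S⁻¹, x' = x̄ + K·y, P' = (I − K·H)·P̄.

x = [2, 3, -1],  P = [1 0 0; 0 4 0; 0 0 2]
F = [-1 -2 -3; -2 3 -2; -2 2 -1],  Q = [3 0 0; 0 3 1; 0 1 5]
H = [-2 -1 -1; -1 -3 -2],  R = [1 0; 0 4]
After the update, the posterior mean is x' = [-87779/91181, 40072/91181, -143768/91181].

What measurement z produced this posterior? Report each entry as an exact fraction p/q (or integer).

x̄ = F·x = [-5, 7, 3]
P̄ = F·P·Fᵀ + Q = [38 -10 -8; -10 51 33; -8 33 27]
S = H·P̄·Hᵀ + R = [225 338; 338 913]
K = P̄·Hᵀ·S⁻¹ = [-55658/91181 21404/91181; 12210/91181 -25393/91181; 8838/91181 -17753/91181]
x' − x̄ = [368126/91181, -598195/91181, -417311/91181] = K·y
y = (KᵀK)⁻¹·Kᵀ·(x' − x̄) = [3, 25]
z = y + H·x̄ = [3, 25] + [0, -22] = [3, 3]

z = [3, 3]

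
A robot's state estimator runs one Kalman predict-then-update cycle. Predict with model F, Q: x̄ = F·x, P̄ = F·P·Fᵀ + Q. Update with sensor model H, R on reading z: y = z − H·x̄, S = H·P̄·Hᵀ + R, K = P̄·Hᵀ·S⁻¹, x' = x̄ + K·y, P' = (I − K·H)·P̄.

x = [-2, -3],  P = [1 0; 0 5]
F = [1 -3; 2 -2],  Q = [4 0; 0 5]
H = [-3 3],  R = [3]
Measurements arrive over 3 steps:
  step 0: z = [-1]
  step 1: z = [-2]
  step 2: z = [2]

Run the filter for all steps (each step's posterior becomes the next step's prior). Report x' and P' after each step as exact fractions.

step 0: x' = [35/23, 25/23], P' = [664/23 655/23; 655/23 1307/46]
step 1: x' = [23374/17053, 12156/17053], P' = [107808/17053 102411/17053; 102411/17053 102683/17053]
step 2: x' = [688346/1723423, 1861456/1723423], P' = [9681616/1723423 9208341/1723423; 9208341/1723423 9303856/1723423]

step 0: x̄ = F·x = [7, 2]
step 0: P̄ = F·P·Fᵀ + Q = [50 32; 32 29]
step 0: y = z − H·x̄ = [14]
step 0: S = H·P̄·Hᵀ + R = [138]
step 0: K = P̄·Hᵀ·S⁻¹ = [-9/23; -3/46]
step 0: x' = x̄ + K·y = [35/23, 25/23]
step 0: P' = (I − K·H)·P̄ = [664/23 655/23; 655/23 1307/46]
step 1: x̄ = F·x = [-40/23, 20/23]
step 1: P̄ = F·P·Fᵀ + Q = [5415/46 9/23; 9/23 145/23]
step 1: y = z − H·x̄ = [-226/23]
step 1: S = H·P̄·Hᵀ + R = [51159/46]
step 1: K = P̄·Hᵀ·S⁻¹ = [-5397/17053; 272/17053]
step 1: x' = x̄ + K·y = [23374/17053, 12156/17053]
step 1: P' = (I − K·H)·P̄ = [107808/17053 102411/17053; 102411/17053 102683/17053]
step 2: x̄ = F·x = [-13094/17053, 22436/17053]
step 2: P̄ = F·P·Fᵀ + Q = [485701/17053 12426/17053; 12426/17053 107941/17053]
step 2: y = z − H·x̄ = [-72484/17053]
step 2: S = H·P̄·Hᵀ + R = [5170269/17053]
step 2: K = P̄·Hᵀ·S⁻¹ = [-473275/1723423; 95515/1723423]
step 2: x' = x̄ + K·y = [688346/1723423, 1861456/1723423]
step 2: P' = (I − K·H)·P̄ = [9681616/1723423 9208341/1723423; 9208341/1723423 9303856/1723423]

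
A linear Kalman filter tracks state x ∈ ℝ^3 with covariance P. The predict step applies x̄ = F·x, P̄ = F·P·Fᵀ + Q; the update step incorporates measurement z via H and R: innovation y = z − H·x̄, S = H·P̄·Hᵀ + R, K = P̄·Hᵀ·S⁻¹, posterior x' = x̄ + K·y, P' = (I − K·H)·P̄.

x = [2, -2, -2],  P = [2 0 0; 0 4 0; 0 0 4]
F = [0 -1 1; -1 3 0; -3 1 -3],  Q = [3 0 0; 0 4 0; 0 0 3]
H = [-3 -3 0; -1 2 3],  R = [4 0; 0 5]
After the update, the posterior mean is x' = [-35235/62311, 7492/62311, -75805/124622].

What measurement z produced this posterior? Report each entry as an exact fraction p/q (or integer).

z = [1, -1]

x̄ = F·x = [0, -8, -2]
P̄ = F·P·Fᵀ + Q = [11 -12 -16; -12 42 18; -16 18 61]
S = H·P̄·Hᵀ + R = [265 -201; -201 1093]
K = P̄·Hᵀ·S⁻¹ = [-3351/62311 -5348/62311; -17055/62311 5415/62311; 40677/249244 61069/249244]
x' − x̄ = [-35235/62311, 505980/62311, 173439/124622] = K·y
y = (KᵀK)⁻¹·Kᵀ·(x' − x̄) = [-23, 21]
z = y + H·x̄ = [-23, 21] + [24, -22] = [1, -1]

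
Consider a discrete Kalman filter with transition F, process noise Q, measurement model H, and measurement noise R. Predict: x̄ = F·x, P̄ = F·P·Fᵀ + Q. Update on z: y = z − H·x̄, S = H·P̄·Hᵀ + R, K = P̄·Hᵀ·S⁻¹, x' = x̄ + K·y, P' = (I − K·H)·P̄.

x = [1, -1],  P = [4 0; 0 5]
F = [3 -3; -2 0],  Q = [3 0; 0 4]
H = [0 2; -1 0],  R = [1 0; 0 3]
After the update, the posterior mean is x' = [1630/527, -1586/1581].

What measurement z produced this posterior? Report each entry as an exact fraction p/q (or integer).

z = [-2, -3]

x̄ = F·x = [6, -2]
P̄ = F·P·Fᵀ + Q = [84 -24; -24 20]
S = H·P̄·Hᵀ + R = [81 48; 48 87]
K = P̄·Hᵀ·S⁻¹ = [-16/527 -500/527; 776/1581 8/1581]
x' − x̄ = [-1532/527, 1576/1581] = K·y
y = (KᵀK)⁻¹·Kᵀ·(x' − x̄) = [2, 3]
z = y + H·x̄ = [2, 3] + [-4, -6] = [-2, -3]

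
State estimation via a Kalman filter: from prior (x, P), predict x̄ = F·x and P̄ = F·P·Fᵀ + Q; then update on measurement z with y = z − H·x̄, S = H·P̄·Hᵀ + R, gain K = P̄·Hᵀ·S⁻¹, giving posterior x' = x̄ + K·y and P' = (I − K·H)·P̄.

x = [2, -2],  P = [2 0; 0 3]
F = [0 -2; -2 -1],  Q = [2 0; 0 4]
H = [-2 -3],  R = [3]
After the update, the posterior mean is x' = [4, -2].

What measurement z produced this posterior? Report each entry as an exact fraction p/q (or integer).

x̄ = F·x = [4, -2]
P̄ = F·P·Fᵀ + Q = [14 6; 6 15]
S = H·P̄·Hᵀ + R = [266]
K = P̄·Hᵀ·S⁻¹ = [-23/133; -3/14]
x' − x̄ = [0, 0] = K·y
y = (KᵀK)⁻¹·Kᵀ·(x' − x̄) = [0]
z = y + H·x̄ = [0] + [-2] = [-2]

z = [-2]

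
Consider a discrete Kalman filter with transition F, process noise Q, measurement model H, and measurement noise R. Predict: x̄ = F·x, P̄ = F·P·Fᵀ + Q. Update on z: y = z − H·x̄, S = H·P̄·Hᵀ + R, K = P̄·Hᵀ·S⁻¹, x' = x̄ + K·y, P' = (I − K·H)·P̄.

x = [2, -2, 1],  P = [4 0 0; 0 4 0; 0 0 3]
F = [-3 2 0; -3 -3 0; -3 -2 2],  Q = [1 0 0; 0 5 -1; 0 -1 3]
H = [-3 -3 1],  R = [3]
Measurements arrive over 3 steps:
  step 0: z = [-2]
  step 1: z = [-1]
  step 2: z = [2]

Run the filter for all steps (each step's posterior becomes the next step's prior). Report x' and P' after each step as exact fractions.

step 0: x̄ = F·x = [-10, 0, 0]
step 0: P̄ = F·P·Fᵀ + Q = [53 12 20; 12 77 59; 20 59 67]
step 0: y = z − H·x̄ = [-32]
step 0: S = H·P̄·Hᵀ + R = [982]
step 0: K = P̄·Hᵀ·S⁻¹ = [-175/982; -104/491; -85/491]
step 0: x' = x̄ + K·y = [-2110/491, 3328/491, 2720/491]
step 0: P' = (I − K·H)·P̄ = [21421/982 -12308/491 -5055/491; -12308/491 16175/491 11289/491; -5055/491 11289/491 18447/491]
step 1: x̄ = F·x = [12986/491, -3654/491, 5114/491]
step 1: P̄ = F·P·Fᵀ + Q = [618563/982 -75159/982 214361/982; -75159/982 45761/982 -58141/982; 214361/982 -58141/982 118015/982]
step 1: y = z − H·x̄ = [22391/491]
step 1: S = H·P̄·Hᵀ + R = [3809695/982]
step 1: K = P̄·Hᵀ·S⁻¹ = [-1415851/3809695; 30053/3809695; -70129/761939]
step 1: x' = x̄ + K·y = [36192219/3809695, -26981077/3809695, 4737877/761939]
step 1: P' = (I − K·H)·P̄ = [358352662/3809695 -248250811/3809695 65211600/761939; -248250811/3809695 176611273/3809695 -42965691/761939; 65211600/761939 -42965691/761939 66527340/761939]
step 2: x̄ = F·x = [-162538811/3809695, -27633426/3809695, -7235733/3809695]
step 2: P̄ = F·P·Fᵀ + Q = [6914438477/3809695 1420753887/3809695 -296932954/3809695; 1420753887/3809695 365209292/3809695 -110107534/3809695; -296932954/3809695 -110107534/3809695 100516843/3809695]
step 2: y = z − H·x̄ = [-555661588/3809695]
step 2: S = H·P̄·Hᵀ + R = [93644588743/3809695]
step 2: K = P̄·Hᵀ·S⁻¹ = [-25302510046/93644588743; -5467997071/93644588743; 1321638307/93644588743]
step 2: x' = x̄ + K·y = [-304813691995/93644588743, 118286404114/93644588743, -370625701393/93644588743]
step 2: P' = (I − K·H)·P̄ = [1911631492681/93644588743 -1393323446455/93644588743 1479016608540/93644588743; -1393323446455/93644588743 1128930789997/93644588743 -809581960587/93644588743; 1479016608540/93644588743 -809581960587/93644588743 2012268858780/93644588743]

step 0: x' = [-2110/491, 3328/491, 2720/491], P' = [21421/982 -12308/491 -5055/491; -12308/491 16175/491 11289/491; -5055/491 11289/491 18447/491]
step 1: x' = [36192219/3809695, -26981077/3809695, 4737877/761939], P' = [358352662/3809695 -248250811/3809695 65211600/761939; -248250811/3809695 176611273/3809695 -42965691/761939; 65211600/761939 -42965691/761939 66527340/761939]
step 2: x' = [-304813691995/93644588743, 118286404114/93644588743, -370625701393/93644588743], P' = [1911631492681/93644588743 -1393323446455/93644588743 1479016608540/93644588743; -1393323446455/93644588743 1128930789997/93644588743 -809581960587/93644588743; 1479016608540/93644588743 -809581960587/93644588743 2012268858780/93644588743]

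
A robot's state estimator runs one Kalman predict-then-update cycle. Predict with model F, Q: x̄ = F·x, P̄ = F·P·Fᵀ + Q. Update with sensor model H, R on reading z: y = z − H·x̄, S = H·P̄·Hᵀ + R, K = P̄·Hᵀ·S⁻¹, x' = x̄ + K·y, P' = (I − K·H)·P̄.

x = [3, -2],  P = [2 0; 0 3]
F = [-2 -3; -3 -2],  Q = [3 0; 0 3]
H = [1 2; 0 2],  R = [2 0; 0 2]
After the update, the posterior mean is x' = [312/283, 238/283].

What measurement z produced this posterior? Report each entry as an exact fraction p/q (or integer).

z = [2, 3]

x̄ = F·x = [0, -5]
P̄ = F·P·Fᵀ + Q = [38 30; 30 33]
S = H·P̄·Hᵀ + R = [292 192; 192 134]
K = P̄·Hᵀ·S⁻¹ = [403/566 -162/283; 24/283 105/283]
x' − x̄ = [312/283, 1653/283] = K·y
y = (KᵀK)⁻¹·Kᵀ·(x' − x̄) = [12, 13]
z = y + H·x̄ = [12, 13] + [-10, -10] = [2, 3]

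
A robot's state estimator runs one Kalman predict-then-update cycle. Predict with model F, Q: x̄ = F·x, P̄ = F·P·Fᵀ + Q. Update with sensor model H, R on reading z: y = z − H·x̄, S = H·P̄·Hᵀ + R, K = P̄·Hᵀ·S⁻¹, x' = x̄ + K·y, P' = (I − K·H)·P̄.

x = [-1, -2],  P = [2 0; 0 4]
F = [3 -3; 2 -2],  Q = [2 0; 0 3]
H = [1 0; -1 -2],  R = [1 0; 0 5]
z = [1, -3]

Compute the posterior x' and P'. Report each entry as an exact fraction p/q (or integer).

x̄ = F·x = [3, 2]
P̄ = F·P·Fᵀ + Q = [56 36; 36 27]
y = z − H·x̄ = [-2, 4]
S = H·P̄·Hᵀ + R = [57 -128; -128 313]
K = P̄·Hᵀ·S⁻¹ = [1144/1457 -128/1457; -252/1457 -522/1457]
x' = x̄ + K·y = [1571/1457, 1330/1457]
P' = (I − K·H)·P̄ = [1144/1457 -252/1457; -252/1457 1431/1457]

x' = [1571/1457, 1330/1457]
P' = [1144/1457 -252/1457; -252/1457 1431/1457]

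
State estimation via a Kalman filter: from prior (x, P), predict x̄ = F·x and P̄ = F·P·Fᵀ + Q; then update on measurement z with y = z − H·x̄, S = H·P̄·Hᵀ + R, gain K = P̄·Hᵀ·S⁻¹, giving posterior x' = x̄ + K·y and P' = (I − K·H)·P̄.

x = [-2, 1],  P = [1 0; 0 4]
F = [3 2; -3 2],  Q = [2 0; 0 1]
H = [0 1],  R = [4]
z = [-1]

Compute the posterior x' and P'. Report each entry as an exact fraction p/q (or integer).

x' = [-61/10, 1/5]
P' = [761/30 14/15; 14/15 52/15]

x̄ = F·x = [-4, 8]
P̄ = F·P·Fᵀ + Q = [27 7; 7 26]
y = z − H·x̄ = [-9]
S = H·P̄·Hᵀ + R = [30]
K = P̄·Hᵀ·S⁻¹ = [7/30; 13/15]
x' = x̄ + K·y = [-61/10, 1/5]
P' = (I − K·H)·P̄ = [761/30 14/15; 14/15 52/15]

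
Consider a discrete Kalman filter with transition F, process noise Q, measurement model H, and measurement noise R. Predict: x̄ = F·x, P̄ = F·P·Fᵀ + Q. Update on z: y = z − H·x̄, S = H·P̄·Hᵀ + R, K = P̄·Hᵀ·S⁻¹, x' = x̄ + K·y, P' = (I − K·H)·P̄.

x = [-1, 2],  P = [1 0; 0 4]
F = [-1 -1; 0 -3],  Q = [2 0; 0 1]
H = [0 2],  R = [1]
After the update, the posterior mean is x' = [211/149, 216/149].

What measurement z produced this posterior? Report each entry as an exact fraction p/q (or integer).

x̄ = F·x = [-1, -6]
P̄ = F·P·Fᵀ + Q = [7 12; 12 37]
S = H·P̄·Hᵀ + R = [149]
K = P̄·Hᵀ·S⁻¹ = [24/149; 74/149]
x' − x̄ = [360/149, 1110/149] = K·y
y = (KᵀK)⁻¹·Kᵀ·(x' − x̄) = [15]
z = y + H·x̄ = [15] + [-12] = [3]

z = [3]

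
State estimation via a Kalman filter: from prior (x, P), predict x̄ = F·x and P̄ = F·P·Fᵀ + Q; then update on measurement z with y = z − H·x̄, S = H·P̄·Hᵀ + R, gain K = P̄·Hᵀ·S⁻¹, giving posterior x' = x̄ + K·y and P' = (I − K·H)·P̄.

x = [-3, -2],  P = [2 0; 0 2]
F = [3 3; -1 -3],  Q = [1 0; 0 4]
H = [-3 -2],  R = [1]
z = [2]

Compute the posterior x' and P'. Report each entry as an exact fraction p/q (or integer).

x' = [-555/142, 339/71]
P' = [1285/142 -948/71; -948/71 1416/71]

x̄ = F·x = [-15, 9]
P̄ = F·P·Fᵀ + Q = [37 -24; -24 24]
y = z − H·x̄ = [-25]
S = H·P̄·Hᵀ + R = [142]
K = P̄·Hᵀ·S⁻¹ = [-63/142; 12/71]
x' = x̄ + K·y = [-555/142, 339/71]
P' = (I − K·H)·P̄ = [1285/142 -948/71; -948/71 1416/71]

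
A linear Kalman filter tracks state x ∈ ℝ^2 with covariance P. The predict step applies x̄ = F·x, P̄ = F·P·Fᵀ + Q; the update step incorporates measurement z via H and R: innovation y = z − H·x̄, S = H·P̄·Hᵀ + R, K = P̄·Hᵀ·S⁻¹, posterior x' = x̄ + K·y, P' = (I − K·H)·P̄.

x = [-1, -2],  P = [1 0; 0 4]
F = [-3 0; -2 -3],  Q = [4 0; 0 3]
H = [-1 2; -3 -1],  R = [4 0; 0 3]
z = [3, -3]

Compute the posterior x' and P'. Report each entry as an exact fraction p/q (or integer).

x̄ = F·x = [3, 8]
P̄ = F·P·Fᵀ + Q = [13 6; 6 43]
y = z − H·x̄ = [-10, 14]
S = H·P̄·Hᵀ + R = [165 -77; -77 199]
K = P̄·Hᵀ·S⁻¹ = [-1832/13453 -341/1223; 11223/26906 -355/2446]
x' = x̄ + K·y = [6165/13453, 24174/13453]
P' = (I − K·H)·P̄ = [4262/13453 -1533/13453; -1533/13453 20913/26906]

x' = [6165/13453, 24174/13453]
P' = [4262/13453 -1533/13453; -1533/13453 20913/26906]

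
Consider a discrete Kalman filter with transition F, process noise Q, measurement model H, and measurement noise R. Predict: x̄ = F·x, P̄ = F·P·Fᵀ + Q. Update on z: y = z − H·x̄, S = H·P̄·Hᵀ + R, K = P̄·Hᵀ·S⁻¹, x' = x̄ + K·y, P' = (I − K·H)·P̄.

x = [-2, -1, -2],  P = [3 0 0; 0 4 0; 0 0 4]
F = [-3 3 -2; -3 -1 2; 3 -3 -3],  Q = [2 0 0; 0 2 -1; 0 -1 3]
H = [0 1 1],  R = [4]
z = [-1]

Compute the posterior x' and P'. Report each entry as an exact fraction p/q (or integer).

x̄ = F·x = [7, 3, 3]
P̄ = F·P·Fᵀ + Q = [81 -1 -39; -1 49 -40; -39 -40 102]
y = z − H·x̄ = [-7]
S = H·P̄·Hᵀ + R = [75]
K = P̄·Hᵀ·S⁻¹ = [-8/15; 3/25; 62/75]
x' = x̄ + K·y = [161/15, 54/25, -209/75]
P' = (I − K·H)·P̄ = [179/3 19/5 -89/15; 19/5 1198/25 -1186/25; -89/15 -1186/25 3806/75]

x' = [161/15, 54/25, -209/75]
P' = [179/3 19/5 -89/15; 19/5 1198/25 -1186/25; -89/15 -1186/25 3806/75]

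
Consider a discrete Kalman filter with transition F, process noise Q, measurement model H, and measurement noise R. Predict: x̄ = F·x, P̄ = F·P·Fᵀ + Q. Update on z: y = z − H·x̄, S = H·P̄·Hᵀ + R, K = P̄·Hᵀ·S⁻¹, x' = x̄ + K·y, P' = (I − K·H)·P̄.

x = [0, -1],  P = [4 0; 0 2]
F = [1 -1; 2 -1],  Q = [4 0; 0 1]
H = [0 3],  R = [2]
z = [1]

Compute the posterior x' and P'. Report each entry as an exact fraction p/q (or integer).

x' = [113/173, 59/173]
P' = [830/173 20/173; 20/173 38/173]

x̄ = F·x = [1, 1]
P̄ = F·P·Fᵀ + Q = [10 10; 10 19]
y = z − H·x̄ = [-2]
S = H·P̄·Hᵀ + R = [173]
K = P̄·Hᵀ·S⁻¹ = [30/173; 57/173]
x' = x̄ + K·y = [113/173, 59/173]
P' = (I − K·H)·P̄ = [830/173 20/173; 20/173 38/173]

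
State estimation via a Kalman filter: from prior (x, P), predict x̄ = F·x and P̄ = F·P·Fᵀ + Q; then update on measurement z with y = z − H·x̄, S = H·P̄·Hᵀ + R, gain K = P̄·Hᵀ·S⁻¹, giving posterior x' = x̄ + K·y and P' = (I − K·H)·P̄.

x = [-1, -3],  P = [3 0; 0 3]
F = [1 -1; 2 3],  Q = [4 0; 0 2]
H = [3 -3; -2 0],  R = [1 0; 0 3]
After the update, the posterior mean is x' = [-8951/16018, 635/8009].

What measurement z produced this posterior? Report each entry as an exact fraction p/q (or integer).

x̄ = F·x = [2, -11]
P̄ = F·P·Fᵀ + Q = [10 -3; -3 41]
S = H·P̄·Hᵀ + R = [514 -78; -78 43]
K = P̄·Hᵀ·S⁻¹ = [117/16018 -3619/8009; -2604/8009 -3606/8009]
x' − x̄ = [-40987/16018, 88734/8009] = K·y
y = (KᵀK)⁻¹·Kᵀ·(x' − x̄) = [-41, 5]
z = y + H·x̄ = [-41, 5] + [39, -4] = [-2, 1]

z = [-2, 1]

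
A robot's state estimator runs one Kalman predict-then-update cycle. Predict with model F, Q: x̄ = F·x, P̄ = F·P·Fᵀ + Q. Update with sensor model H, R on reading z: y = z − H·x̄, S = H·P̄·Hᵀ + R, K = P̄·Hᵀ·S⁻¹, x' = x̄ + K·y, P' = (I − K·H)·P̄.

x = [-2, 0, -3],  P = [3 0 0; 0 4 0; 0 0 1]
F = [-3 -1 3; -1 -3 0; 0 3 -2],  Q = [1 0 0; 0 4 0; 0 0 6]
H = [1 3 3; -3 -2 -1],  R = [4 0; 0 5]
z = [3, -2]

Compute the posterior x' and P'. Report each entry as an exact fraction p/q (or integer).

x' = [-5375/5613, 5600/1871, -2728/1871]
P' = [57563/16839 -14111/1871 11736/1871; -14111/1871 39693/1871 -35098/1871; 11736/1871 -35098/1871 32178/1871]

x̄ = F·x = [-3, 2, 6]
P̄ = F·P·Fᵀ + Q = [41 21 -18; 21 43 -36; -18 -36 46]
y = z − H·x̄ = [-18, -1]
S = H·P̄·Hᵀ + R = [216 -246; -246 592]
K = P̄·Hᵀ·S⁻¹ = [-3281/33678 -1621/5613; -163/3742 -391/1871; 744/1871 562/1871]
x' = x̄ + K·y = [-5375/5613, 5600/1871, -2728/1871]
P' = (I − K·H)·P̄ = [57563/16839 -14111/1871 11736/1871; -14111/1871 39693/1871 -35098/1871; 11736/1871 -35098/1871 32178/1871]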